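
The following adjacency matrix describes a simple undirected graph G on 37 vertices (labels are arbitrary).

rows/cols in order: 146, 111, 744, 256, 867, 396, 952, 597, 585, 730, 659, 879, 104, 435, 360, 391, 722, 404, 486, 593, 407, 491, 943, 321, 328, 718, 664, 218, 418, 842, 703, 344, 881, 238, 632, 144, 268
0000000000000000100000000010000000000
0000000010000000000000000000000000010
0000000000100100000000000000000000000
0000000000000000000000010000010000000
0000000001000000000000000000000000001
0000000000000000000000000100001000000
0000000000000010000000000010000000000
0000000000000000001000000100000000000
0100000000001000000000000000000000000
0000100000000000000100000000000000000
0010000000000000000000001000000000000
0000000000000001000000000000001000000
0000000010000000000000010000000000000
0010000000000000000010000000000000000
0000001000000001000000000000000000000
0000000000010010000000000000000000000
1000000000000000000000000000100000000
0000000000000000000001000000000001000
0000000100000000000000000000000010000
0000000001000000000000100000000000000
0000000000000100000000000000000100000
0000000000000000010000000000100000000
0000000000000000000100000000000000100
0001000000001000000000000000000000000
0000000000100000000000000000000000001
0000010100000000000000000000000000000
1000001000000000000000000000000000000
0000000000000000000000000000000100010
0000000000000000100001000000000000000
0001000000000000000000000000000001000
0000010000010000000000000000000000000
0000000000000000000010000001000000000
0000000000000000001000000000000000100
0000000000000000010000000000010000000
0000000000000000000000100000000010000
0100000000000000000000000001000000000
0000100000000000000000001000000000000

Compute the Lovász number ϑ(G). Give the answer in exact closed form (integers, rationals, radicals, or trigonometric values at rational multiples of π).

N(146) = {722, 664}, |N(146)| = 2.
deg(952) = 2; N(952) = {360, 664}.
Vertex 435 has 2 neighbors: 744, 407.
deg(593) = 2; N(593) = {730, 943}.
deg(v) = 2 for all v (|V|=37); the odd cycle C_{37}.
Distinct eigenvalues (to 4 d.p.): [2.0, 1.9712, 1.8858, 1.746, 1.5561, 1.3213, 1.0486, 0.7457, 0.4214, 0.0849, -0.254, -0.5856, -0.9004, -1.1893, -1.4439, -1.657, -1.8225, -1.9355, -1.9928].
λ_max=2, λ_min=-2*cos(pi/37); ϑ = −37·λ_min/(λ_max−λ_min) = 37*cos(pi/37)/(cos(pi/37) + 1).
Numerically 18.46661664.
18 ≤ 37*cos(pi/37)/(cos(pi/37) + 1) ≤ 19: both strict.

37*cos(pi/37)/(cos(pi/37) + 1)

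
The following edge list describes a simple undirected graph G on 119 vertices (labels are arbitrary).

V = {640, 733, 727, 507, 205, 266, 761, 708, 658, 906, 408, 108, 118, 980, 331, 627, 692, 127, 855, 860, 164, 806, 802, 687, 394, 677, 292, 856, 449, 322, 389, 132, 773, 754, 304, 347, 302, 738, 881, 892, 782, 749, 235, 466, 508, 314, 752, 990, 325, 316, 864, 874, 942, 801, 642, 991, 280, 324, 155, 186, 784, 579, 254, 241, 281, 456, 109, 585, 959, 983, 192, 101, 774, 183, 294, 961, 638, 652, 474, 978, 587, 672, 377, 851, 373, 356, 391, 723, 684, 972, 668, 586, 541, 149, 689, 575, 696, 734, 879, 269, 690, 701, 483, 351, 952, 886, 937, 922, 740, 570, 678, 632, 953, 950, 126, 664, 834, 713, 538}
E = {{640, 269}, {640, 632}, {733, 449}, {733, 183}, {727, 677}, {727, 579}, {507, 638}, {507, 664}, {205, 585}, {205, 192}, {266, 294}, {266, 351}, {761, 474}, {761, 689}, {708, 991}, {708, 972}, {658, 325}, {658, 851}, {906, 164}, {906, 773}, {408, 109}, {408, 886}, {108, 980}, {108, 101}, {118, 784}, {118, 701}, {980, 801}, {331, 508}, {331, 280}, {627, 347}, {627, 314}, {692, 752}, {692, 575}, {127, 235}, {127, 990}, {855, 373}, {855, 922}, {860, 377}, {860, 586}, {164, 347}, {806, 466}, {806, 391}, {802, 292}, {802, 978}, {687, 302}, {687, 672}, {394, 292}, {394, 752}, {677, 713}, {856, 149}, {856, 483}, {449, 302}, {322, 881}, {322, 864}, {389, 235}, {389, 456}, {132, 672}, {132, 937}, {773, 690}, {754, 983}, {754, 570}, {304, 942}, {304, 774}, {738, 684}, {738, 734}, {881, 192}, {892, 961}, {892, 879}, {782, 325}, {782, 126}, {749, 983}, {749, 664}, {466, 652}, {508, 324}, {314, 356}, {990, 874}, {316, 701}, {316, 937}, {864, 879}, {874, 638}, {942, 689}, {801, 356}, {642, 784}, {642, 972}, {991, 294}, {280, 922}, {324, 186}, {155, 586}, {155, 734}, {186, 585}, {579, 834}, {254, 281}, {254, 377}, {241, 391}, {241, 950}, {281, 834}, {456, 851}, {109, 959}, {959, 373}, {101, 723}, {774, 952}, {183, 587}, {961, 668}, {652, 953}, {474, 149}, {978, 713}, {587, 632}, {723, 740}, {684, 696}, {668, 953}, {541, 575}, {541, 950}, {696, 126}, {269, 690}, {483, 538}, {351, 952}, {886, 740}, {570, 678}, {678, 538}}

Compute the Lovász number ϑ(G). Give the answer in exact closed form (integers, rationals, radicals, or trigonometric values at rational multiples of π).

N(241) = {391, 950}, |N(241)| = 2.
N(801) = {980, 356}, |N(801)| = 2.
deg(356) = 2; N(356) = {314, 801}.
N(126) = {782, 696}, |N(126)| = 2.
119-vertex 2-regular graph: the odd cycle C_{119}.
A has 60 distinct eigenvalues ≈ [2.0, 1.9972, 1.9889, 1.975, 1.9556, 1.9307, 1.9005, 1.8649, 1.8242, 1.7784, 1.7276, 1.672, 1.6118, 1.5471, 1.478, 1.4048, 1.3278, 1.247, 1.1627, 1.0752, 0.9847, 0.8915, 0.7957, 0.6978, 0.5979, 0.4964, 0.3934, 0.2894, 0.1845, 0.0792, -0.0264, -0.1319, -0.237, -0.3415, -0.445, -0.5473, -0.6481, -0.747, -0.8439, -0.9384, -1.0303, -1.1194, -1.2053, -1.2878, -1.3668, -1.4419, -1.5131, -1.58, -1.6425, -1.7004, -1.7536, -1.8019, -1.8452, -1.8834, -1.9163, -1.9438, -1.9659, -1.9826, -1.9937, -1.9993].
With N=119: ϑ(G) = 119·(-(-1)*2*cos(pi/119))/(2−(-2*cos(pi/119))) = 119*cos(pi/119)/(cos(pi/119) + 1).
= 59.4896316… (decimal).
59 ≤ 119*cos(pi/119)/(cos(pi/119) + 1) ≤ 60: both strict.

119*cos(pi/119)/(cos(pi/119) + 1)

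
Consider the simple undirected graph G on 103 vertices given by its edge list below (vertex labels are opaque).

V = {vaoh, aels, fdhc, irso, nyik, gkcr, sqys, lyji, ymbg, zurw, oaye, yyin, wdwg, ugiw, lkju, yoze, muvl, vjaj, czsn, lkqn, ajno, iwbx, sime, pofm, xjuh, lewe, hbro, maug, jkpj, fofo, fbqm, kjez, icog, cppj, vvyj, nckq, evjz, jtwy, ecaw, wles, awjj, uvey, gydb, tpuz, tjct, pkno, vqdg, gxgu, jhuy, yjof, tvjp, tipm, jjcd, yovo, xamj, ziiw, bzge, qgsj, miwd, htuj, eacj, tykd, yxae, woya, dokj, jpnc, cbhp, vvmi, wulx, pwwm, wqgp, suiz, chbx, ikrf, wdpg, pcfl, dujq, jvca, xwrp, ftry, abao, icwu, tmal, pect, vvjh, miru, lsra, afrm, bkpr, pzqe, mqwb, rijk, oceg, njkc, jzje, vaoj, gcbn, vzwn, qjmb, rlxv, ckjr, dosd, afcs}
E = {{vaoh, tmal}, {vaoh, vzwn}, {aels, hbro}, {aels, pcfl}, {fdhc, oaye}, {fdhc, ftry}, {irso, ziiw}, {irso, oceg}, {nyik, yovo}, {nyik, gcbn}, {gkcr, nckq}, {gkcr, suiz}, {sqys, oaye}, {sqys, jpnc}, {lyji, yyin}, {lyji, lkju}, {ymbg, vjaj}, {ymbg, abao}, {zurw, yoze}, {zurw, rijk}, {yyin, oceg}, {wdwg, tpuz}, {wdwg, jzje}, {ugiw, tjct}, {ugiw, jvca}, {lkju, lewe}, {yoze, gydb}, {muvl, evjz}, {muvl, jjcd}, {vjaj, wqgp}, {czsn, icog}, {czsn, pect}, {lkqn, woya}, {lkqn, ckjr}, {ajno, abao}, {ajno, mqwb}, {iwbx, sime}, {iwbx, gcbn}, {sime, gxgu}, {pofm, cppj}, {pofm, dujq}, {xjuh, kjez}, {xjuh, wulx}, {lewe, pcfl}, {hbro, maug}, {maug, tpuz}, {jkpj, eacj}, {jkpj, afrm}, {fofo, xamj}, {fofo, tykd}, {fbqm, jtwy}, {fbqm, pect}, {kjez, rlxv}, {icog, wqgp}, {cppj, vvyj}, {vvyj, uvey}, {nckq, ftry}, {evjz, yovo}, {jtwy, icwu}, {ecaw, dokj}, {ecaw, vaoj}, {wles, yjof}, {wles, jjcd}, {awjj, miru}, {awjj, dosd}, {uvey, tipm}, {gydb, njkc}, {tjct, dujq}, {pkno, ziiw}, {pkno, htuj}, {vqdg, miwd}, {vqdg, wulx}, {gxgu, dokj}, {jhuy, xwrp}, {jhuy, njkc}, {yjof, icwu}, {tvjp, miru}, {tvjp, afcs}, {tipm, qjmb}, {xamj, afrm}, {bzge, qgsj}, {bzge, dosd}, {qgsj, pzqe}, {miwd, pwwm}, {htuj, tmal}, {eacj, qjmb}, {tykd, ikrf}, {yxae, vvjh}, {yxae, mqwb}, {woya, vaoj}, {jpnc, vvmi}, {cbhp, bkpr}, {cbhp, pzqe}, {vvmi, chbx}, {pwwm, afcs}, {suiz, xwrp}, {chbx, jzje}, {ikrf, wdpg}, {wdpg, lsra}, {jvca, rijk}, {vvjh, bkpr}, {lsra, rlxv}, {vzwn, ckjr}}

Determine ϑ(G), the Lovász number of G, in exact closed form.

103*cos(pi/103)/(cos(pi/103) + 1)

N(czsn) = {icog, pect}, |N(czsn)| = 2.
Vertex vqdg has 2 neighbors: miwd, wulx.
Vertex afrm has 2 neighbors: jkpj, xamj.
deg(jkpj) = 2; N(jkpj) = {eacj, afrm}.
103-vertex 2-regular graph: connected 2-regular on 103 ⇒ C_{103}.
The 52 distinct eigenvalues: [2.0, 1.99628, 1.98513, 1.9666, 1.94076, 1.90769, 1.86752, 1.82041, 1.76653, 1.70608, 1.63928, 1.56638, 1.48765, 1.40339, 1.31391, 1.21954, 1.12063, 1.01756, 0.9107, 0.80045, 0.68722, 0.57144, 0.45353, 0.33394, 0.2131, 0.09147, -0.0305, -0.15236, -0.27365, -0.39392, -0.51273, -0.62963, -0.74418, -0.85597, -0.96458, -1.06959, -1.17063, -1.26731, -1.35928, -1.44619, -1.52772, -1.60357, -1.67345, -1.73711, -1.79431, -1.84483, -1.88849, -1.92512, -1.95459, -1.97679, -1.99163, -1.99907].
−103·(-2*cos(pi/103)) / ((2)−(-2*cos(pi/103))) = 103*cos(pi/103)/(cos(pi/103) + 1) = ϑ(G).
Numerically 51.4880205.
Lovász sandwich 51 ≤ 103*cos(pi/103)/(cos(pi/103) + 1) ≤ 52: both strict.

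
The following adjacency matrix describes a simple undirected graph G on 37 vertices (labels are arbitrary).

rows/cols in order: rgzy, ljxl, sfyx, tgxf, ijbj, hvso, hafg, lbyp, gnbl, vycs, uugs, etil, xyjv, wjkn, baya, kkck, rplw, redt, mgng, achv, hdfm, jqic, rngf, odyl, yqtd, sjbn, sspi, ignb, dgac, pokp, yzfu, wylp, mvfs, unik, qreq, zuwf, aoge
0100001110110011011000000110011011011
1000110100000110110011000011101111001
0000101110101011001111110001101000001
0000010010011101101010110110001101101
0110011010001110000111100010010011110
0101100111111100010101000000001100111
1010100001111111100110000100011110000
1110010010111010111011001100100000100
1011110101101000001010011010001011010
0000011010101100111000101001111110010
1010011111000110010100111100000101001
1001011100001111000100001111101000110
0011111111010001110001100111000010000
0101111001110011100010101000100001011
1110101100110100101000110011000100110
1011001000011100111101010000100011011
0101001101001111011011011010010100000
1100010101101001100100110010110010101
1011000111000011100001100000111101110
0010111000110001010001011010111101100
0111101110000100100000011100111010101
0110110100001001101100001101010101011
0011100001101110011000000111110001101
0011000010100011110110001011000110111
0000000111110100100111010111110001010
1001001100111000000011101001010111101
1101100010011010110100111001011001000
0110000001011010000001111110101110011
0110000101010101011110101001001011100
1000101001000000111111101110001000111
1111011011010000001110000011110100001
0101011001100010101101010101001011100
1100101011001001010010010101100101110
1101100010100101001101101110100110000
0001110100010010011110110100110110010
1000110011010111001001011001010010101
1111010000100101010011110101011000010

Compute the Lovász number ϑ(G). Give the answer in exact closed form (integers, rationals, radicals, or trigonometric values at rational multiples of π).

Vertex yzfu has 18 neighbors: rgzy, ljxl, sfyx, tgxf, hvso, hafg, gnbl, vycs, etil, mgng, achv, hdfm, sspi, ignb, dgac, pokp, wylp, aoge.
deg(etil) = 18; N(etil) = {rgzy, tgxf, hvso, hafg, lbyp, xyjv, wjkn, baya, kkck, achv, yqtd, sjbn, sspi, ignb, dgac, yzfu, qreq, zuwf}.
Vertex jqic has 18 neighbors: ljxl, sfyx, ijbj, hvso, lbyp, xyjv, kkck, rplw, mgng, achv, yqtd, sjbn, ignb, pokp, wylp, unik, zuwf, aoge.
Vertex zuwf has 18 neighbors: rgzy, ijbj, hvso, gnbl, vycs, etil, wjkn, baya, kkck, mgng, jqic, odyl, yqtd, ignb, pokp, mvfs, qreq, aoge.
deg(v) = 18 for all v (|V|=37); Paley(37): SR with (k,λ,μ)=(18,8,9).
Distinct eigenvalues (to 3 d.p.): [18.0, 2.541, -3.541].
λ_max=18, λ_min=-sqrt(37)/2 - 1/2; ϑ = −37·λ_min/(λ_max−λ_min) = sqrt(37).
Numerically 6.0828.

sqrt(37)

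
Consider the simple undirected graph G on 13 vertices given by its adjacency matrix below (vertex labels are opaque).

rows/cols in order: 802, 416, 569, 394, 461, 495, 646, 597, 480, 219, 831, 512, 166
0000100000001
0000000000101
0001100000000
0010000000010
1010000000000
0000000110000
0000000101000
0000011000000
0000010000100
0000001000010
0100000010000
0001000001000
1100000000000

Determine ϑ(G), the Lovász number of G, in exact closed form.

13*cos(pi/13)/(cos(pi/13) + 1)

N(495) = {597, 480}, |N(495)| = 2.
deg(569) = 2; N(569) = {394, 461}.
deg(646) = 2; N(646) = {597, 219}.
N(219) = {646, 512}, |N(219)| = 2.
Regular of degree 2 on 13 vertices: connected 2-regular on 13 ⇒ C_{13}.
spec(A) ≈ [2.0, 1.770912, 1.136129, 0.241073, -0.70921, -1.497021, -1.941884] (distinct, 6 d.p.).
Lovász (edge-transitive): ϑ = −13·(-2*cos(pi/13))/((2)−(-2*cos(pi/13))) = 13*cos(pi/13)/(cos(pi/13) + 1).
= 6.4041686… (decimal).
Lovász sandwich 6 ≤ 13*cos(pi/13)/(cos(pi/13) + 1) ≤ 7: both strict.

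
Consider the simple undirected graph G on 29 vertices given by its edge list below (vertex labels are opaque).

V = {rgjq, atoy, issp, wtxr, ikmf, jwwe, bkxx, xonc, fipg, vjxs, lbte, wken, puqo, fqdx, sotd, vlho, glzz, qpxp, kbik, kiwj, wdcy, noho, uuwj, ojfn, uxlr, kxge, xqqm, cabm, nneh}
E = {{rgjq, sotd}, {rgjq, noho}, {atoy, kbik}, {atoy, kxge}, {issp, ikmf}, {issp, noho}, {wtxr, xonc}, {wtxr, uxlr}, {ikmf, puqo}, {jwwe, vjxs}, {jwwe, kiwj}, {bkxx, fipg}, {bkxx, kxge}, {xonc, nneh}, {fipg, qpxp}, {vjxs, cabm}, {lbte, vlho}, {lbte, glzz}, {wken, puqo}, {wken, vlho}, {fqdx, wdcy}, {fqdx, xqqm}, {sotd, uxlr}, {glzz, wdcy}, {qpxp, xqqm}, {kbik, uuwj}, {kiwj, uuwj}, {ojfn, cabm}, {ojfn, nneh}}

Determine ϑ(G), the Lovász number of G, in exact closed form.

deg(wdcy) = 2; N(wdcy) = {fqdx, glzz}.
Vertex bkxx has 2 neighbors: fipg, kxge.
N(puqo) = {ikmf, wken}, |N(puqo)| = 2.
Vertex ikmf has 2 neighbors: issp, puqo.
G on 29 vertices is 2-regular; the odd cycle C_{29}.
Distinct eigenvalues (to 4 d.p.): [2.0, 1.9532, 1.8152, 1.5922, 1.2948, 0.9368, 0.5351, 0.1083, -0.3236, -0.7403, -1.1224, -1.452, -1.7137, -1.8953, -1.9883].
ϑ = −N·λ_min/(λ_max−λ_min) = −29·(-2*cos(pi/29))/(2−(-2*cos(pi/29))) = 29*cos(pi/29)/(cos(pi/29) + 1).
= 14.4574… (decimal).
α=14, χ(Ḡ)=15; ϑ=29*cos(pi/29)/(cos(pi/29) + 1) lies between (both strict).

29*cos(pi/29)/(cos(pi/29) + 1)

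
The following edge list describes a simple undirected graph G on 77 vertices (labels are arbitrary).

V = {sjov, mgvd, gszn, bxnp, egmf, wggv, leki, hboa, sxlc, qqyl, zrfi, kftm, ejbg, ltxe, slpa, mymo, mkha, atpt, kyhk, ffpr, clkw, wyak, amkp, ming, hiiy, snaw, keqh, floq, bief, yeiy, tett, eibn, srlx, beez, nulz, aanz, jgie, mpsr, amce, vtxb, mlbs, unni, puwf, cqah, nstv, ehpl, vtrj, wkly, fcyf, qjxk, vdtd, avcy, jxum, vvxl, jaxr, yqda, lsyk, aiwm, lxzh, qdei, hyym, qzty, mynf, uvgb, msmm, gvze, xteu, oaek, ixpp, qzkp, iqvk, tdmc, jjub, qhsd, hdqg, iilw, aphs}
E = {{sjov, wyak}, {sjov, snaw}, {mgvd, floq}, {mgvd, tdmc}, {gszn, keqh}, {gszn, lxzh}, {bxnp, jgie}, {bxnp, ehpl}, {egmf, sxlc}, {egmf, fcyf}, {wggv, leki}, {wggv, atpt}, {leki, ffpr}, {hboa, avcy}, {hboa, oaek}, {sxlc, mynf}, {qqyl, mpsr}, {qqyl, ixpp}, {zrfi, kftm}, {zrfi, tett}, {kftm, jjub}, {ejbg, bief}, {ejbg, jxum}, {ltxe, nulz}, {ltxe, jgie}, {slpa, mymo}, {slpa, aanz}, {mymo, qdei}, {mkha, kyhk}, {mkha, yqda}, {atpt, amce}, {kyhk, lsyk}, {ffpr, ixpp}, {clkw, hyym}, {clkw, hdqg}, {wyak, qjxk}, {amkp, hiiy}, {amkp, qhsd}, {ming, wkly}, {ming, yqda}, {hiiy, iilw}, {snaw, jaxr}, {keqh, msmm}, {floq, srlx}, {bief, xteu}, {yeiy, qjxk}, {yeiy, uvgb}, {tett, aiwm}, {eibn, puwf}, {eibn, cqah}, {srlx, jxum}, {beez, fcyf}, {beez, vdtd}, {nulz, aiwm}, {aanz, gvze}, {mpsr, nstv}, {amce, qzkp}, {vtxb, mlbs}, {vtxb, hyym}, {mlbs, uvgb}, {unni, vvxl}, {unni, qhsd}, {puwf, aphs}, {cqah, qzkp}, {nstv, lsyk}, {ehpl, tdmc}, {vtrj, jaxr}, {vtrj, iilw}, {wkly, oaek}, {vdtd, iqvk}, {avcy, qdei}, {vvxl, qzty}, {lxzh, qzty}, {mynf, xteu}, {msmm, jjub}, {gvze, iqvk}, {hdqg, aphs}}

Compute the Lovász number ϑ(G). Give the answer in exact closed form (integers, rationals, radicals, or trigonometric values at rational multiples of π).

N(gvze) = {aanz, iqvk}, |N(gvze)| = 2.
N(xteu) = {bief, mynf}, |N(xteu)| = 2.
N(qzkp) = {amce, cqah}, |N(qzkp)| = 2.
N(qqyl) = {mpsr, ixpp}, |N(qqyl)| = 2.
G on 77 vertices is 2-regular; the odd cycle C_{77}.
spec(A) ≈ [2.0, 1.993345, 1.973425, 1.940372, 1.894406, 1.835833, 1.765043, 1.682507, 1.588774, 1.484468, 1.370283, 1.24698, 1.115377, 0.976352, 0.83083, 0.679779, 0.524203, 0.36514, 0.203646, 0.040797, -0.122323, -0.28463, -0.445042, -0.602492, -0.755933, -0.904344, -1.046736, -1.182162, -1.309721, -1.428565, -1.537901, -1.637003, -1.725211, -1.801938, -1.866673, -1.918986, -1.958528, -1.985037, -1.998336] (distinct, 6 d.p.).
Lovász: ϑ = −77(-2*cos(pi/77))/(2+-(-1)*2*cos(pi/77)) = 77*cos(pi/77)/(cos(pi/77) + 1).
≈ 38.48397 (to 5 d.p.).
Check 38 ≤ 77*cos(pi/77)/(cos(pi/77) + 1) ≤ 39: both strict.

77*cos(pi/77)/(cos(pi/77) + 1)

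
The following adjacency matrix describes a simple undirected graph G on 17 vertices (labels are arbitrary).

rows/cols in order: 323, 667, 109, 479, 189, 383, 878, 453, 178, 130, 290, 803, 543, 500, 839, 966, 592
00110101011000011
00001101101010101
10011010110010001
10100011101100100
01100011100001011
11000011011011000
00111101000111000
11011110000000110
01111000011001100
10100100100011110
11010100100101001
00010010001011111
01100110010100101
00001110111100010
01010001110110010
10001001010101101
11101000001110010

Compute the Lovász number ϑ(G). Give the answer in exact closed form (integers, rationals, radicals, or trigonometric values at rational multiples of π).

sqrt(17)

N(178) = {667, 109, 479, 189, 130, 290, 500, 839}, |N(178)| = 8.
N(189) = {667, 109, 878, 453, 178, 500, 966, 592}, |N(189)| = 8.
deg(290) = 8; N(290) = {323, 667, 479, 383, 178, 803, 500, 592}.
deg(323) = 8; N(323) = {109, 479, 383, 453, 130, 290, 966, 592}.
Regular of degree 8 on 17 vertices: SR(17,8,3,4) — a Paley graph.
A has 3 distinct eigenvalues ≈ [8.0, 1.5616, -2.5616].
Lovász (edge-transitive): ϑ = −17·(-sqrt(17)/2 - 1/2)/((8)−(-sqrt(17)/2 - 1/2)) = sqrt(17).
= 4.1231056… (decimal).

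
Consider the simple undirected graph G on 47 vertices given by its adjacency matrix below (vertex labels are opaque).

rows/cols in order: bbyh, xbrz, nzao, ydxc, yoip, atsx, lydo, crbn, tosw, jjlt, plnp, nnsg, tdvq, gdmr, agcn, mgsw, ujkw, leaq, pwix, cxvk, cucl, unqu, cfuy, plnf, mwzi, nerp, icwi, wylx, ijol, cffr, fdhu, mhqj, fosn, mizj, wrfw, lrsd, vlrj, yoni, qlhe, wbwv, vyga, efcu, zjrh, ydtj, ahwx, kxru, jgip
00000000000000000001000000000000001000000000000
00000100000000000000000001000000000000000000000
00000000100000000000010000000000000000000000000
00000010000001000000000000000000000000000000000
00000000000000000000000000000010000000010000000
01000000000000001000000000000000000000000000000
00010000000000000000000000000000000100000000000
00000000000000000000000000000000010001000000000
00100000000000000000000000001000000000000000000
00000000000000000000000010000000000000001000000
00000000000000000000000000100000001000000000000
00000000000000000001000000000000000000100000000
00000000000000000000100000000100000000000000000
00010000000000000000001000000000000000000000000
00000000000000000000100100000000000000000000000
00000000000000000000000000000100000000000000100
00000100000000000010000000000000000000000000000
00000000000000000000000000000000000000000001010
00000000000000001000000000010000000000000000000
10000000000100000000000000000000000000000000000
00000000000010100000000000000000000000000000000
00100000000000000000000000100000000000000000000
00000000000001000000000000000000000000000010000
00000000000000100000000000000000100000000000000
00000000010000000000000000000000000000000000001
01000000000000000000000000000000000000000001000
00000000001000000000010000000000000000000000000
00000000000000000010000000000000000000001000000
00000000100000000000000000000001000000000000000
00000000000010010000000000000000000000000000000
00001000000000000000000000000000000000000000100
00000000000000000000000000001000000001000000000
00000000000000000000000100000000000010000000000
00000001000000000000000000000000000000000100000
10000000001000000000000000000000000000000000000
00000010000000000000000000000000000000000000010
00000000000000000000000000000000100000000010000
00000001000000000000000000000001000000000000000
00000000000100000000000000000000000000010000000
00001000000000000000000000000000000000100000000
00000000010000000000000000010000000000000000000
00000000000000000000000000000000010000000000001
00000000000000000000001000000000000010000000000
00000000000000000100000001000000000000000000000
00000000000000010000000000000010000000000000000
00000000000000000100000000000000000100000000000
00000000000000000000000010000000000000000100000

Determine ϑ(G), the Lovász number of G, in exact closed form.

Vertex atsx has 2 neighbors: xbrz, ujkw.
Vertex kxru has 2 neighbors: leaq, lrsd.
N(plnp) = {icwi, wrfw}, |N(plnp)| = 2.
deg(icwi) = 2; N(icwi) = {plnp, unqu}.
47-vertex 2-regular graph: this is C_{47}, the 47-cycle.
Distinct eigenvalues (to 6 d.p.): [2.0, 1.982155, 1.928938, 1.8413, 1.720803, 1.569599, 1.390385, 1.186359, 0.961164, 0.718816, 0.46364, 0.200191, -0.06683, -0.332659, -0.592551, -0.84187, -1.076165, -1.291256, -1.483304, -1.648883, -1.785038, -1.889338, -1.959923, -1.995534].
Lovász (edge-transitive): ϑ = −47·(-2*cos(pi/47))/((2)−(-2*cos(pi/47))) = 47*cos(pi/47)/(cos(pi/47) + 1).
Numerically 23.4737.
α=23, χ(Ḡ)=24; ϑ=47*cos(pi/47)/(cos(pi/47) + 1) lies between (both strict).

47*cos(pi/47)/(cos(pi/47) + 1)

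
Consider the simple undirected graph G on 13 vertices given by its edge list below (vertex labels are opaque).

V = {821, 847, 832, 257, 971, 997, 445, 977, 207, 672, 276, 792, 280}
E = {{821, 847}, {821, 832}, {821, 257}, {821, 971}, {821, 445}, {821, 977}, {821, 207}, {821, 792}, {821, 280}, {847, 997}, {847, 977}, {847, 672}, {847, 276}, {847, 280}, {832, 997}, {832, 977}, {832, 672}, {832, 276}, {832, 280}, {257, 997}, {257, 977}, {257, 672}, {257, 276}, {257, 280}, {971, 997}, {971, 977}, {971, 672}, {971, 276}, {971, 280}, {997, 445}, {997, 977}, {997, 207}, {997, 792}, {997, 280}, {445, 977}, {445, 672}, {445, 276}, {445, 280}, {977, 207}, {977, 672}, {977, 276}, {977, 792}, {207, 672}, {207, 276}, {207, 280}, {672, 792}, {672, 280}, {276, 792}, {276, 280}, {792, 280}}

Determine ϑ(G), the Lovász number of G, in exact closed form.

7

N(445) = {821, 997, 977, 672, 276, 280}, |N(445)| = 6.
N(847) = {821, 997, 977, 672, 276, 280}, |N(847)| = 6.
Vertex 276 has 9 neighbors: 847, 832, 257, 971, 445, 977, 207, 792, 280.
N(672) = {847, 832, 257, 971, 445, 977, 207, 792, 280}, |N(672)| = 9.
G = K_{7,4,2}: α = 7 = χ(Ḡ), so ϑ = 7.
ϑ(G) ≈ 7.000000000.
Check 7 ≤ 7 ≤ 7: collapsed.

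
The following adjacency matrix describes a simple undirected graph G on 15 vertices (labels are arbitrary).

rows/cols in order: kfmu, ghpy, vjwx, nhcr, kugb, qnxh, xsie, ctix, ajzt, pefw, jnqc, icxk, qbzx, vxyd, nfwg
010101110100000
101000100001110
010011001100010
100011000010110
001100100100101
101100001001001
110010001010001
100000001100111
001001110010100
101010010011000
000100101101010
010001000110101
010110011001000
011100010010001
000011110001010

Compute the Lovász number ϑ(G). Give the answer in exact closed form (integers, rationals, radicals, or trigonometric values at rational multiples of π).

5

Vertex nfwg has 6 neighbors: kugb, qnxh, xsie, ctix, icxk, vxyd.
N(pefw) = {kfmu, vjwx, kugb, ctix, jnqc, icxk}, |N(pefw)| = 6.
deg(ctix) = 6; N(ctix) = {kfmu, ajzt, pefw, qbzx, vxyd, nfwg}.
N(ghpy) = {kfmu, vjwx, xsie, icxk, qbzx, vxyd}, |N(ghpy)| = 6.
G on 15 vertices is 6-regular; this is K(6,2), the Kneser graph.
A has 3 distinct eigenvalues ≈ [6.0, 1.0, -3.0].
Lovász (edge-transitive): ϑ = −15·(-3)/((6)−(-3)) = 5.
= 5.00000000… (decimal).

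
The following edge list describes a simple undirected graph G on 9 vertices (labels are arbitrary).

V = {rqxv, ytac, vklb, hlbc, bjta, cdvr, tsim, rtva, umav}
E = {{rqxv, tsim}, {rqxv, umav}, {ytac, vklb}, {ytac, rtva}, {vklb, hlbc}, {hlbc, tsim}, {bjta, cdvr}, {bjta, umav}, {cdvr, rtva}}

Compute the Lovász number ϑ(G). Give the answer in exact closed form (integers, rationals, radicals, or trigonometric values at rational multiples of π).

9*cos(pi/9)/(cos(pi/9) + 1)

Vertex rtva has 2 neighbors: ytac, cdvr.
deg(umav) = 2; N(umav) = {rqxv, bjta}.
N(hlbc) = {vklb, tsim}, |N(hlbc)| = 2.
Vertex rqxv has 2 neighbors: tsim, umav.
Regular of degree 2 on 9 vertices: the odd cycle C_{9}.
spec(A) ≈ [2.0, 1.5321, 0.3473, -1.0, -1.8794] (distinct, 4 d.p.).
Lovász: ϑ = −9(-2*cos(pi/9))/(2+-(-1)*2*cos(pi/9)) = 9*cos(pi/9)/(cos(pi/9) + 1).
ϑ(G) ≈ 4.36009.
4 ≤ 9*cos(pi/9)/(cos(pi/9) + 1) ≤ 5: both strict.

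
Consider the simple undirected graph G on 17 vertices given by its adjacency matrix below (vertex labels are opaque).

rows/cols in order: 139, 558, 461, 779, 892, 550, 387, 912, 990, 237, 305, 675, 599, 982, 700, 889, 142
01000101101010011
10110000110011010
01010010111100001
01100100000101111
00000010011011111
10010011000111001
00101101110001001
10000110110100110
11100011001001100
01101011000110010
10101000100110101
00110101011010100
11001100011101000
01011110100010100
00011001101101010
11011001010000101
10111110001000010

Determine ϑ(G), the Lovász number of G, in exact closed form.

Vertex 305 has 8 neighbors: 139, 461, 892, 990, 675, 599, 700, 142.
Vertex 237 has 8 neighbors: 558, 461, 892, 387, 912, 675, 599, 889.
deg(700) = 8; N(700) = {779, 892, 912, 990, 305, 675, 982, 889}.
deg(387) = 8; N(387) = {461, 892, 550, 912, 990, 237, 982, 142}.
G on 17 vertices is 8-regular; strongly regular (17,8,3,4).
The 3 distinct eigenvalues: [8.0, 1.561553, -2.561553].
ϑ = −N·λ_min/(λ_max−λ_min) = −17·(-sqrt(17)/2 - 1/2)/(8−(-sqrt(17)/2 - 1/2)) = sqrt(17).
≈ 4.123106 (to 6 d.p.).

sqrt(17)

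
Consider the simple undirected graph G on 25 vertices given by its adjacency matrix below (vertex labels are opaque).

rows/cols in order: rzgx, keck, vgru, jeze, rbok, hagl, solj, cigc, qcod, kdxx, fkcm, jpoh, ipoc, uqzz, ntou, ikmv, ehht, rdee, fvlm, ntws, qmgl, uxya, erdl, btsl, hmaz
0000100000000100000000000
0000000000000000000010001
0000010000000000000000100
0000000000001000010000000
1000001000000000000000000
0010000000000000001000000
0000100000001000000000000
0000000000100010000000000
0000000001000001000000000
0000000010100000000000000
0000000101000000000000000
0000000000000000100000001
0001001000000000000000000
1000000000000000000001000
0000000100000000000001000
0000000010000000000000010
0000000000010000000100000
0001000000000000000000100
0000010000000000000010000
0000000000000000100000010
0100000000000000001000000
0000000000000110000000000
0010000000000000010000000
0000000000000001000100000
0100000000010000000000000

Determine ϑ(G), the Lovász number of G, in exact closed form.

25*cos(pi/25)/(cos(pi/25) + 1)

N(rzgx) = {rbok, uqzz}, |N(rzgx)| = 2.
deg(hmaz) = 2; N(hmaz) = {keck, jpoh}.
Vertex jeze has 2 neighbors: ipoc, rdee.
N(qcod) = {kdxx, ikmv}, |N(qcod)| = 2.
Regular of degree 2 on 25 vertices: a single 25-cycle (edge-transitive).
spec(A) ≈ [2.0, 1.937, 1.753, 1.458, 1.072, 0.618, 0.126, -0.375, -0.852, -1.275, -1.618, -1.86, -1.984] (distinct, 3 d.p.).
Lovász (edge-transitive): ϑ = −25·(-2*cos(pi/25))/((2)−(-2*cos(pi/25))) = 25*cos(pi/25)/(cos(pi/25) + 1).
≈ 12.450521808 (to 9 d.p.).
12 ≤ 25*cos(pi/25)/(cos(pi/25) + 1) ≤ 13: both strict.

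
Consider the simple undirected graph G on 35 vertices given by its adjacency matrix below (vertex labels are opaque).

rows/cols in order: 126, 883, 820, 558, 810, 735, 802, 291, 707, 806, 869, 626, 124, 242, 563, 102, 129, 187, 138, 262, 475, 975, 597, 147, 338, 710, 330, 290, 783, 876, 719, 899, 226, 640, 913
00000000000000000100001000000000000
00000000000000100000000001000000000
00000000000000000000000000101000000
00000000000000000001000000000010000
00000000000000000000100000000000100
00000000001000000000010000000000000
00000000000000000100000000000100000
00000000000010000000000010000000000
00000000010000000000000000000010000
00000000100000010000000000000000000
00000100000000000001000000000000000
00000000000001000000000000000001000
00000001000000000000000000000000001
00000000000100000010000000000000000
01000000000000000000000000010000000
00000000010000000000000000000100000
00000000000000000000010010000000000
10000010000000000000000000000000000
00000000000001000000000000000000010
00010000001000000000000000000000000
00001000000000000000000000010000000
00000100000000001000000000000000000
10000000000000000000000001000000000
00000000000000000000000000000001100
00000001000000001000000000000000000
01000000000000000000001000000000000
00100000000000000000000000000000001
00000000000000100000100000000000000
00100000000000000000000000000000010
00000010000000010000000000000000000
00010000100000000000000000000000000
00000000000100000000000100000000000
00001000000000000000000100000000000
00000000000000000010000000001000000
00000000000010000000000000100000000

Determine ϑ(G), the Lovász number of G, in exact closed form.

N(626) = {242, 899}, |N(626)| = 2.
N(707) = {806, 719}, |N(707)| = 2.
N(563) = {883, 290}, |N(563)| = 2.
N(126) = {187, 597}, |N(126)| = 2.
Every vertex has degree 2 (N=35); the odd cycle C_{35}.
The 18 distinct eigenvalues: [2.0, 1.967859, 1.87247, 1.716898, 1.506143, 1.24698, 0.947737, 0.618034, 0.268467, -0.08973, -0.445042, -0.78605, -1.101794, -1.382125, -1.618034, -1.801938, -1.927926, -1.991949].
With N=35: ϑ(G) = 35·(-(-1)*2*cos(pi/35))/(2−(-2*cos(pi/35))) = 35*cos(pi/35)/(cos(pi/35) + 1).
= 17.464704027… (decimal).
Lovász sandwich 17 ≤ 35*cos(pi/35)/(cos(pi/35) + 1) ≤ 18: both strict.

35*cos(pi/35)/(cos(pi/35) + 1)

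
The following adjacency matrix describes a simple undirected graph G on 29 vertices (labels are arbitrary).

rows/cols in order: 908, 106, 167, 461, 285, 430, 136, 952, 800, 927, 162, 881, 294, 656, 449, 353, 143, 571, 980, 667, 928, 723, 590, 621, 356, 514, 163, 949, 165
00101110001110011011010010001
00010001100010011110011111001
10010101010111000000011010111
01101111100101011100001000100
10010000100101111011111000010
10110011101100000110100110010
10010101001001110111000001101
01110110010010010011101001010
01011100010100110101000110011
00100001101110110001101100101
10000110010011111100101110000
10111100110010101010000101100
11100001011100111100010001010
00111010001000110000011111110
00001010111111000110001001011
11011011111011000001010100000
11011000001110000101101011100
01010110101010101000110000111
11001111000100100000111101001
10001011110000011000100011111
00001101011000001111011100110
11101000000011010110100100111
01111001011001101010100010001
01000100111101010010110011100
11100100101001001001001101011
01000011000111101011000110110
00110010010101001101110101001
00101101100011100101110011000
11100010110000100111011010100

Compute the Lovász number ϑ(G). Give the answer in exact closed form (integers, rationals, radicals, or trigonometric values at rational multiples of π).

Vertex 723 has 14 neighbors: 908, 106, 167, 285, 294, 656, 353, 571, 980, 928, 621, 163, 949, 165.
deg(656) = 14; N(656) = {167, 461, 285, 136, 162, 449, 353, 723, 590, 621, 356, 514, 163, 949}.
N(881) = {908, 167, 461, 285, 430, 800, 927, 294, 449, 143, 980, 621, 514, 163}, |N(881)| = 14.
N(449) = {285, 136, 800, 927, 162, 881, 294, 656, 571, 980, 590, 514, 949, 165}, |N(449)| = 14.
deg(v) = 14 for all v (|V|=29); SR(29,14,6,7) — a Paley graph.
A has 3 distinct eigenvalues ≈ [14.0, 2.192582, -3.192582].
With N=29: ϑ(G) = 29·(-(-sqrt(29)/2 - 1/2))/(14−(-sqrt(29)/2 - 1/2)) = sqrt(29).
≈ 5.385164807 (to 9 d.p.).

sqrt(29)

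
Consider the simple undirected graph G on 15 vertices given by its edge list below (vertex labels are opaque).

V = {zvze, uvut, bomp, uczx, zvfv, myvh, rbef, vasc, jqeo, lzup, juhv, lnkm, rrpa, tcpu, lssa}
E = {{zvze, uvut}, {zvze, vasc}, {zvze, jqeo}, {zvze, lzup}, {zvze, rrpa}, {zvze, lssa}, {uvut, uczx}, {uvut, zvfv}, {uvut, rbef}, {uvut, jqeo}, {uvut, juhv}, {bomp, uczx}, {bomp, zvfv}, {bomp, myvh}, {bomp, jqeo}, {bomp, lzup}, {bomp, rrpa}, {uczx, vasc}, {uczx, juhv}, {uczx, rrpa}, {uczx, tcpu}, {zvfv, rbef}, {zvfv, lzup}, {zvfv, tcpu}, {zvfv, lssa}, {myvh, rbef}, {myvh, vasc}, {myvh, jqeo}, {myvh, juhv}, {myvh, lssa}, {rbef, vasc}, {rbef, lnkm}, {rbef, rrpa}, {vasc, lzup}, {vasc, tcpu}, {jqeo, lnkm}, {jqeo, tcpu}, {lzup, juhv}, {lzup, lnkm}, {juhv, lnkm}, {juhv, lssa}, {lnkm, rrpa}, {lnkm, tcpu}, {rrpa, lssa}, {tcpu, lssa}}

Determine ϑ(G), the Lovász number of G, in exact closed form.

N(zvfv) = {uvut, bomp, rbef, lzup, tcpu, lssa}, |N(zvfv)| = 6.
deg(lssa) = 6; N(lssa) = {zvze, zvfv, myvh, juhv, rrpa, tcpu}.
Vertex lnkm has 6 neighbors: rbef, jqeo, lzup, juhv, rrpa, tcpu.
N(tcpu) = {uczx, zvfv, vasc, jqeo, lnkm, lssa}, |N(tcpu)| = 6.
6-regular, N=15; Kneser-type, 2-subsets of [6].
A has 3 distinct eigenvalues ≈ [6.0, 1.0, -3.0].
−15·(-3) / ((6)−(-3)) = 5 = ϑ(G).
Numerically 5.0000000.

5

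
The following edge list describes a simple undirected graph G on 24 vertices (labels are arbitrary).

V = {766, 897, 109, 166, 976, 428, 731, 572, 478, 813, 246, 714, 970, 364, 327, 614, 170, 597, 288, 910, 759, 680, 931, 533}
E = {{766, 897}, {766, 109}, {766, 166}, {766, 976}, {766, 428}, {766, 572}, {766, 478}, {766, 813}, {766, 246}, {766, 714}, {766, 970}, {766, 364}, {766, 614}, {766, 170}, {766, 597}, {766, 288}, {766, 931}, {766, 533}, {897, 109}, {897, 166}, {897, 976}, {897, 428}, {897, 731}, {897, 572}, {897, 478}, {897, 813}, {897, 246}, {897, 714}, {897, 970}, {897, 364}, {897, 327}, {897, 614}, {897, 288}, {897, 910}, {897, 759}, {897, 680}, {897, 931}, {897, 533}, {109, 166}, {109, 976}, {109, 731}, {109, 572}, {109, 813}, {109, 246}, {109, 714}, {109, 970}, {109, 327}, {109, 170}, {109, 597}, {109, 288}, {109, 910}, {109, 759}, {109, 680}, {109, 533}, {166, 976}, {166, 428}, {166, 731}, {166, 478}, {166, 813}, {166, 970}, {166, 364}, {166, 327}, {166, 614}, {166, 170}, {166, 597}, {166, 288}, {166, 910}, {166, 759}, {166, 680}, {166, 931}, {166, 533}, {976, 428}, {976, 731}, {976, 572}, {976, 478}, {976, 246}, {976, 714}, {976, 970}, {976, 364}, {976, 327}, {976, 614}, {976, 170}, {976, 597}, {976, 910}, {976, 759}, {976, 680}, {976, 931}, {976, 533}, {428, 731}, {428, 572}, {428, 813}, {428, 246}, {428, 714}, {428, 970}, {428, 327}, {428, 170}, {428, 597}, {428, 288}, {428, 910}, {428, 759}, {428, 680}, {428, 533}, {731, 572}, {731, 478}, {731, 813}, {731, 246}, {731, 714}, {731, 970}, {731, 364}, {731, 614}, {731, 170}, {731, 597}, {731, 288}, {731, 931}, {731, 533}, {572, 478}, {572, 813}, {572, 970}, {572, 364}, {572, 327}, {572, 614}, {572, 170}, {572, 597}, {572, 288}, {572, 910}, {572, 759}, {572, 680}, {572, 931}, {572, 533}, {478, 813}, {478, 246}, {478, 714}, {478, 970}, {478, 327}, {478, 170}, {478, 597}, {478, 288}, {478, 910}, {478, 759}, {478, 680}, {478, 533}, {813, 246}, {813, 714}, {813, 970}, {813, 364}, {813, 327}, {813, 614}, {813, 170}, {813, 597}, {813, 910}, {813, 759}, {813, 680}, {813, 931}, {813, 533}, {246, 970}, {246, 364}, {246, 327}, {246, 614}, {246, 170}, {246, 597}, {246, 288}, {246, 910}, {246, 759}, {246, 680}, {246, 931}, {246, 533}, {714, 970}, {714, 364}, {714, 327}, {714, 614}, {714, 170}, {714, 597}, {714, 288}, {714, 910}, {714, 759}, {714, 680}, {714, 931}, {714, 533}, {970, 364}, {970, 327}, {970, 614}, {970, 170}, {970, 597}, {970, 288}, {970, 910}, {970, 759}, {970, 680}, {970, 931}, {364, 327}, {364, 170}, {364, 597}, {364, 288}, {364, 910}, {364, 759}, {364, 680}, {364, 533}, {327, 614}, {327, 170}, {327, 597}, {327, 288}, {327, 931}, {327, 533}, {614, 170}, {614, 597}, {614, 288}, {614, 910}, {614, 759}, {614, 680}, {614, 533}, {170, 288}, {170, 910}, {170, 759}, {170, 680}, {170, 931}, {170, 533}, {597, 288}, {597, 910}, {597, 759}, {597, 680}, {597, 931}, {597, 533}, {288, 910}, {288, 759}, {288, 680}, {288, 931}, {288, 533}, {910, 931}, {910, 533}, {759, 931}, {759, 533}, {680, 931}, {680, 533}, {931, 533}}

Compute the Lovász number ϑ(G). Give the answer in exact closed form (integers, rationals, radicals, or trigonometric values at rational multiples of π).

6

deg(910) = 18; N(910) = {897, 109, 166, 976, 428, 572, 478, 813, 246, 714, 970, 364, 614, 170, 597, 288, 931, 533}.
deg(166) = 20; N(166) = {766, 897, 109, 976, 428, 731, 478, 813, 970, 364, 327, 614, 170, 597, 288, 910, 759, 680, 931, 533}.
N(109) = {766, 897, 166, 976, 731, 572, 813, 246, 714, 970, 327, 170, 597, 288, 910, 759, 680, 533}, |N(109)| = 18.
deg(766) = 18; N(766) = {897, 109, 166, 976, 428, 572, 478, 813, 246, 714, 970, 364, 614, 170, 597, 288, 931, 533}.
Complete multipartite on [6, 6, 4, 3, 3, 2]: sandwich collapses at ϑ=6.
= 6.0000000… (decimal).
6 ≤ 6 ≤ 6: collapsed.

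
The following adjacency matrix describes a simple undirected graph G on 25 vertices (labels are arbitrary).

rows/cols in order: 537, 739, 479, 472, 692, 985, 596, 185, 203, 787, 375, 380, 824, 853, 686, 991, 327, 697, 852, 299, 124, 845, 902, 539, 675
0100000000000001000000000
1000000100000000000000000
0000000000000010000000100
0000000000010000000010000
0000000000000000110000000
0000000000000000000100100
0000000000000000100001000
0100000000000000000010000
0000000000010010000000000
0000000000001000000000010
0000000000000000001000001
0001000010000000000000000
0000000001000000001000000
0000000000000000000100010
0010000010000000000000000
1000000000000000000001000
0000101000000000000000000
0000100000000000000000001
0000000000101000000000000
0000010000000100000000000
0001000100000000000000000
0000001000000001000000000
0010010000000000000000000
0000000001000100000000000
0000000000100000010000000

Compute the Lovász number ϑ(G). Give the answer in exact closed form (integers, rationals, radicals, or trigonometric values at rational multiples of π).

Vertex 299 has 2 neighbors: 985, 853.
deg(853) = 2; N(853) = {299, 539}.
deg(845) = 2; N(845) = {596, 991}.
Vertex 539 has 2 neighbors: 787, 853.
G on 25 vertices is 2-regular; connected 2-regular on 25 ⇒ C_{25}.
The 13 distinct eigenvalues: [2.0, 1.93717, 1.75261, 1.45794, 1.07165, 0.61803, 0.12558, -0.37476, -0.85156, -1.27485, -1.61803, -1.85955, -1.98423].
λ_max=2, λ_min=-2*cos(pi/25); ϑ = −25·λ_min/(λ_max−λ_min) = 25*cos(pi/25)/(cos(pi/25) + 1).
= 12.45052181… (decimal).
Check 12 ≤ 25*cos(pi/25)/(cos(pi/25) + 1) ≤ 13: both strict.

25*cos(pi/25)/(cos(pi/25) + 1)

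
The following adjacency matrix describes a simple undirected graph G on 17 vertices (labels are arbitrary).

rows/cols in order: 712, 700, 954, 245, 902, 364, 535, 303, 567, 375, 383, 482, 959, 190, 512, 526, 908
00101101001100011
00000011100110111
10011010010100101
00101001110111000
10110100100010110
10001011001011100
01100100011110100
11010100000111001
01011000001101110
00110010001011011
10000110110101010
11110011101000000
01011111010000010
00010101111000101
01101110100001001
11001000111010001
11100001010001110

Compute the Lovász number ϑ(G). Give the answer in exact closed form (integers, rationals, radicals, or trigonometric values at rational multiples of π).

sqrt(17)

Vertex 908 has 8 neighbors: 712, 700, 954, 303, 375, 190, 512, 526.
N(303) = {712, 700, 245, 364, 482, 959, 190, 908}, |N(303)| = 8.
N(959) = {700, 245, 902, 364, 535, 303, 375, 526}, |N(959)| = 8.
Vertex 383 has 8 neighbors: 712, 364, 535, 567, 375, 482, 190, 526.
Regular of degree 8 on 17 vertices: SR(17,8,3,4) — a Paley graph.
spec(A) ≈ [8.0, 1.562, -2.562] (distinct, 3 d.p.).
With N=17: ϑ(G) = 17·(-(-sqrt(17)/2 - 1/2))/(8−(-sqrt(17)/2 - 1/2)) = sqrt(17).
ϑ(G) ≈ 4.123105626.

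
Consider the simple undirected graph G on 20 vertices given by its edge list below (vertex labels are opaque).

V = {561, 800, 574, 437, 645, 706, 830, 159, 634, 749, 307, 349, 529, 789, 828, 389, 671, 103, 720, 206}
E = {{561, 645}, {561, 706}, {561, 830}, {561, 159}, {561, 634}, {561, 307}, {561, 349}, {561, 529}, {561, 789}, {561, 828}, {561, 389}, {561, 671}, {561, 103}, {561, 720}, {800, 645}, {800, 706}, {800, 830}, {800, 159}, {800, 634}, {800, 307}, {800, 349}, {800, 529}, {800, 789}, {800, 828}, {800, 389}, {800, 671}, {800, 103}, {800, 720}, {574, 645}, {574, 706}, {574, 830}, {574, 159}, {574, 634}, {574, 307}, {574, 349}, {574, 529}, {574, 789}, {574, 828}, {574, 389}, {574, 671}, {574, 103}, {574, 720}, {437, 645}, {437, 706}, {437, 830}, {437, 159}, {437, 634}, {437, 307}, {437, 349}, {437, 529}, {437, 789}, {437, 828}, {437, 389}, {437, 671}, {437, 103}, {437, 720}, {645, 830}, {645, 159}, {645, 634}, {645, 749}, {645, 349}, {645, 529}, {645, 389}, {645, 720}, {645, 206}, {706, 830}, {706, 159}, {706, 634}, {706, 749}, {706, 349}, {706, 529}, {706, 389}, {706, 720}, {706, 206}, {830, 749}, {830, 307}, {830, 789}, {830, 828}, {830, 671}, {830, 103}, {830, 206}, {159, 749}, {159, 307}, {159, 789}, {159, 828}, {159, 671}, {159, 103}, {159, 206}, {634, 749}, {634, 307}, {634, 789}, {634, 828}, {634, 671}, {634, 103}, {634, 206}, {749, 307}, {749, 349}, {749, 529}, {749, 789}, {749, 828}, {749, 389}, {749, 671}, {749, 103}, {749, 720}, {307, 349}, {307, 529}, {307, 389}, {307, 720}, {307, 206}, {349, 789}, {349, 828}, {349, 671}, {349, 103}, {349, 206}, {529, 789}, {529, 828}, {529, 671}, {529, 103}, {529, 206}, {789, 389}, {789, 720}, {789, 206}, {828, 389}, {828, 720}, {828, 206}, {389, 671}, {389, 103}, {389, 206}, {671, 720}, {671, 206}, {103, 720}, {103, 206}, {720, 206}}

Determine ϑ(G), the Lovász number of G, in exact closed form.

7

deg(437) = 14; N(437) = {645, 706, 830, 159, 634, 307, 349, 529, 789, 828, 389, 671, 103, 720}.
Vertex 828 has 13 neighbors: 561, 800, 574, 437, 830, 159, 634, 749, 349, 529, 389, 720, 206.
Vertex 159 has 13 neighbors: 561, 800, 574, 437, 645, 706, 749, 307, 789, 828, 671, 103, 206.
N(349) = {561, 800, 574, 437, 645, 706, 749, 307, 789, 828, 671, 103, 206}, |N(349)| = 13.
Complete multipartite on [7, 7, 6]: sandwich collapses at ϑ=7.
≈ 7.0000000 (to 7 d.p.).
α=7, χ(Ḡ)=7; ϑ=7 lies between (collapsed).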